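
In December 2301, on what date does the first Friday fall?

December 1, 2301 is a Sunday.
The first Friday is therefore December 6 (5 days later).

December 6, 2301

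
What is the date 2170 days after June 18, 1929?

+365 (one year) → Jun 18, 1930 (1805 left).
+365 (one year) → Jun 18, 1931 (1440 left).
+366 (one year; includes Feb 29, 1932) → Jun 18, 1932 (1074 left).
+365 (one year) → Jun 18, 1933 (709 left).
+365 (one year) → Jun 18, 1934 (344 left).
Jun has 30 days: +13 → Jul 1, 1934 (331 left).
Jul has 31 days: +31 → Aug 1, 1934 (300 left).
Aug has 31 days: +31 → Sep 1, 1934 (269 left).
Sep has 30 days: +30 → Oct 1, 1934 (239 left).
Oct has 31 days: +31 → Nov 1, 1934 (208 left).
Nov has 30 days: +30 → Dec 1, 1934 (178 left).
Dec has 31 days: +31 → Jan 1, 1935 (147 left).
Jan has 31 days: +31 → Feb 1, 1935 (116 left).
Feb has 28 days: +28 → Mar 1, 1935 (88 left).
Mar has 31 days: +31 → Apr 1, 1935 (57 left).
Apr has 30 days: +30 → May 1, 1935 (27 left).
+27 → May 28, 1935.

May 28, 1935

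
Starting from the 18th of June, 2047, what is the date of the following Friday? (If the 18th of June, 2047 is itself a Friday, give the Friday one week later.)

June 21, 2047

Jun 18, 2047 is a Tuesday.
From Tuesday to the next Friday is 3 days.
Jun 18, 2047 + 3 = Jun 21, 2047.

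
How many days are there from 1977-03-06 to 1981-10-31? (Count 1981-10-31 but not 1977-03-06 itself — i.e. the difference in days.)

1700

Mar 6, 1977 → Mar 6, 1978: 365 days.
Mar 6, 1978 → Mar 6, 1979: 365 days.
Mar 6, 1979 → Mar 6, 1980: 366 days (Feb 29, 1980 is in that span).
Mar 6, 1980 → Mar 6, 1981: 365 days.
Mar 6, 1981 → Apr 6, 1981: 31 days (March has 31).
Apr 6, 1981 → May 6, 1981: 30 days (April has 30).
May 6, 1981 → Jun 6, 1981: 31 days (May has 31).
Jun 6, 1981 → Jul 6, 1981: 30 days (June has 30).
Jul 6, 1981 → Aug 6, 1981: 31 days (July has 31).
Aug 6, 1981 → Sep 6, 1981: 31 days (August has 31).
Sep 6, 1981 → Oct 6, 1981: 30 days (September has 30).
Oct 6, 1981 → Oct 31, 1981: 25 days.
Total: 1700 days.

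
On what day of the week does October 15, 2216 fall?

Doomsday rule: the anchor day for the 2200s is Friday. For year 16: 16÷12 = 1 r 4, and 4÷4 = 1, so 1+4+1 = 6.
Friday + 6 ≡ Thursday — that's 2216's doomsday.
In October the doomsday date is Oct 10.
Oct 15 is 5 days after Oct 10; 5 mod 7 = 5, so Thursday + 5 = Tuesday.

Tuesday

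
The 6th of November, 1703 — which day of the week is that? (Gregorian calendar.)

Doomsday rule: the anchor day for the 1700s is Sunday. For year 03: 3÷12 = 0 r 3, and 3÷4 = 0, so 0+3+0 = 3.
Sunday + 3 ≡ Wednesday — that's 1703's doomsday.
In November the doomsday date is Nov 7.
Nov 6 is 1 day before Nov 7; 1 mod 7 = 1, so Wednesday − 1 = Tuesday.

Tuesday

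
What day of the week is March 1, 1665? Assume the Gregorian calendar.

Sunday

Doomsday rule: the anchor day for the 1600s is Tuesday. For year 65: 65÷12 = 5 r 5, and 5÷4 = 1, so 5+5+1 = 11.
Tuesday + 11 ≡ Saturday — that's 1665's doomsday.
In March the doomsday date is Mar 14.
Mar 1 is 13 days before Mar 14; 13 mod 7 = 6, so Saturday − 6 = Sunday.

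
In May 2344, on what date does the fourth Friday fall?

May 1, 2344 is a Monday.
The first Friday is therefore May 5 (4 days later).
The fourth Friday is 5 + 3×7 = May 26.

May 26, 2344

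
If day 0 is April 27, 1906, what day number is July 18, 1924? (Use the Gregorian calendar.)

6657

Apr 27, 1906 → Apr 27, 1907: 365 days.
Apr 27, 1907 → Apr 27, 1908: 366 days (Feb 29, 1908 is in that span).
Apr 27, 1908 → Apr 27, 1909: 365 days.
Apr 27, 1909 → Apr 27, 1910: 365 days.
Apr 27, 1910 → Apr 27, 1911: 365 days.
Apr 27, 1911 → Apr 27, 1912: 366 days (Feb 29, 1912 is in that span).
Apr 27, 1912 → Apr 27, 1913: 365 days.
Apr 27, 1913 → Apr 27, 1914: 365 days.
Apr 27, 1914 → Apr 27, 1915: 365 days.
Apr 27, 1915 → Apr 27, 1916: 366 days (Feb 29, 1916 is in that span).
Apr 27, 1916 → Apr 27, 1917: 365 days.
Apr 27, 1917 → Apr 27, 1918: 365 days.
Apr 27, 1918 → Apr 27, 1919: 365 days.
Apr 27, 1919 → Apr 27, 1920: 366 days (Feb 29, 1920 is in that span).
Apr 27, 1920 → Apr 27, 1921: 365 days.
Apr 27, 1921 → Apr 27, 1922: 365 days.
Apr 27, 1922 → Apr 27, 1923: 365 days.
Apr 27, 1923 → Apr 27, 1924: 366 days (Feb 29, 1924 is in that span).
Apr 27, 1924 → May 27, 1924: 30 days (April has 30).
May 27, 1924 → Jun 27, 1924: 31 days (May has 31).
Jun 27, 1924 → Jul 18, 1924: 21 days.
Total: 6657 days.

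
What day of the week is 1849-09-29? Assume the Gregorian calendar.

Saturday

Doomsday rule: the anchor day for the 1800s is Friday. For year 49: 49÷12 = 4 r 1, and 1÷4 = 0, so 4+1+0 = 5.
Friday + 5 ≡ Wednesday — that's 1849's doomsday.
In September the doomsday date is Sep 5.
Sep 29 is 24 days after Sep 5; 24 mod 7 = 3, so Wednesday + 3 = Saturday.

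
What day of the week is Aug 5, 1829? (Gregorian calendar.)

January 1, 1829 is a Thursday.
Jan 1, 1829 → Feb 1, 1829: 31 days (January has 31).
Feb 1, 1829 → Mar 1, 1829: 28 days (February has 28).
Mar 1, 1829 → Apr 1, 1829: 31 days (March has 31).
Apr 1, 1829 → May 1, 1829: 30 days (April has 30).
May 1, 1829 → Jun 1, 1829: 31 days (May has 31).
Jun 1, 1829 → Jul 1, 1829: 30 days (June has 30).
Jul 1, 1829 → Aug 1, 1829: 31 days (July has 31).
Aug 1, 1829 → Aug 5, 1829: 4 days.
Total: 216 days.
216 mod 7 = 6, so Thursday + 6 = Wednesday.

Wednesday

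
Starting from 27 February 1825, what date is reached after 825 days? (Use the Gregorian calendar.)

+365 (one year) → Feb 27, 1826 (460 left).
+365 (one year) → Feb 27, 1827 (95 left).
Feb has 28 days: +2 → Mar 1, 1827 (93 left).
Mar has 31 days: +31 → Apr 1, 1827 (62 left).
Apr has 30 days: +30 → May 1, 1827 (32 left).
May has 31 days: +31 → Jun 1, 1827 (1 left).
+1 → Jun 2, 1827.

June 2, 1827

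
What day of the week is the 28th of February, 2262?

Friday

Doomsday rule: the anchor day for the 2200s is Friday. For year 62: 62÷12 = 5 r 2, and 2÷4 = 0, so 5+2+0 = 7.
Friday + 7 ≡ Friday — that's 2262's doomsday.
In February the doomsday date is Feb 28 (2262 is not a leap year).
Feb 28 is the doomsday itself: Friday.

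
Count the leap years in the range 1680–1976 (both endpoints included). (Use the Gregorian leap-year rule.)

72

Multiples of 4 in [1680,1976]: 75.
Of those, multiples of 100: 3 (not leap unless ÷400).
Multiples of 400: 0.
Leap years = 75 − 3 + 0 = 72.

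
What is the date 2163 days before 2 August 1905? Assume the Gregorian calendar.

−365 (one year) → Aug 2, 1904 (1798 left).
−366 (one year; includes Feb 29, 1904) → Aug 2, 1903 (1432 left).
−365 (one year) → Aug 2, 1902 (1067 left).
−365 (one year) → Aug 2, 1901 (702 left).
−365 (one year) → Aug 2, 1900 (337 left).
−2 → Jul 31, 1900 (end of Jul, 31 days; 335 left).
−31 → Jun 30, 1900 (end of Jun, 30 days; 304 left).
−30 → May 31, 1900 (end of May, 31 days; 274 left).
−31 → Apr 30, 1900 (end of Apr, 30 days; 243 left).
−30 → Mar 31, 1900 (end of Mar, 31 days; 213 left).
−31 → Feb 28, 1900 (end of Feb, 28 days; 182 left).
−28 → Jan 31, 1900 (end of Jan, 31 days; 154 left).
−31 → Dec 31, 1899 (end of Dec, 31 days; 123 left).
−31 → Nov 30, 1899 (end of Nov, 30 days; 92 left).
−30 → Oct 31, 1899 (end of Oct, 31 days; 62 left).
−31 → Sep 30, 1899 (end of Sep, 30 days; 31 left).
−30 → Aug 31, 1899 (end of Aug, 31 days; 1 left).
−1 → Aug 30, 1899.

August 30, 1899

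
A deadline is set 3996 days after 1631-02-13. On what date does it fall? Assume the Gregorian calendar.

+365 (one year) → Feb 13, 1632 (3631 left).
+366 (one year; includes Feb 29, 1632) → Feb 13, 1633 (3265 left).
+365 (one year) → Feb 13, 1634 (2900 left).
+365 (one year) → Feb 13, 1635 (2535 left).
+365 (one year) → Feb 13, 1636 (2170 left).
+366 (one year; includes Feb 29, 1636) → Feb 13, 1637 (1804 left).
+365 (one year) → Feb 13, 1638 (1439 left).
+365 (one year) → Feb 13, 1639 (1074 left).
+365 (one year) → Feb 13, 1640 (709 left).
+366 (one year; includes Feb 29, 1640) → Feb 13, 1641 (343 left).
Feb has 28 days: +16 → Mar 1, 1641 (327 left).
Mar has 31 days: +31 → Apr 1, 1641 (296 left).
Apr has 30 days: +30 → May 1, 1641 (266 left).
May has 31 days: +31 → Jun 1, 1641 (235 left).
Jun has 30 days: +30 → Jul 1, 1641 (205 left).
Jul has 31 days: +31 → Aug 1, 1641 (174 left).
Aug has 31 days: +31 → Sep 1, 1641 (143 left).
Sep has 30 days: +30 → Oct 1, 1641 (113 left).
Oct has 31 days: +31 → Nov 1, 1641 (82 left).
Nov has 30 days: +30 → Dec 1, 1641 (52 left).
Dec has 31 days: +31 → Jan 1, 1642 (21 left).
+21 → Jan 22, 1642.

January 22, 1642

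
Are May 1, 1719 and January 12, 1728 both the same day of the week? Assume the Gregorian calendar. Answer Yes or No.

From May 1, 1719 to Jan 12, 1728 is 3178 days.
3178 mod 7 = 0, so they are the same weekday.
(May 1, 1719 is a Monday; Jan 12, 1728 is a Monday.)

Yes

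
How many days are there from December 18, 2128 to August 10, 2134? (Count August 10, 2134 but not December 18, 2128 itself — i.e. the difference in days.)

Dec 18, 2128 → Dec 18, 2129: 365 days.
Dec 18, 2129 → Dec 18, 2130: 365 days.
Dec 18, 2130 → Dec 18, 2131: 365 days.
Dec 18, 2131 → Dec 18, 2132: 366 days (Feb 29, 2132 is in that span).
Dec 18, 2132 → Dec 18, 2133: 365 days.
Dec 18, 2133 → Jan 18, 2134: 31 days (December has 31).
Jan 18, 2134 → Feb 18, 2134: 31 days (January has 31).
Feb 18, 2134 → Mar 18, 2134: 28 days (February has 28).
Mar 18, 2134 → Apr 18, 2134: 31 days (March has 31).
Apr 18, 2134 → May 18, 2134: 30 days (April has 30).
May 18, 2134 → Jun 18, 2134: 31 days (May has 31).
Jun 18, 2134 → Jul 18, 2134: 30 days (June has 30).
Jul 18, 2134 → Aug 10, 2134: 23 days.
Total: 2061 days.

2061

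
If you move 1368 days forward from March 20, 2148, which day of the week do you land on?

Mar 20, 2148 is a Wednesday.
1368 mod 7 = 3, so 1368 days after a Wednesday is Wednesday + 3 = Saturday.

Saturday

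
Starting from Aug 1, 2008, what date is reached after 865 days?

December 14, 2010

+365 (one year) → Aug 1, 2009 (500 left).
+365 (one year) → Aug 1, 2010 (135 left).
Aug has 31 days: +31 → Sep 1, 2010 (104 left).
Sep has 30 days: +30 → Oct 1, 2010 (74 left).
Oct has 31 days: +31 → Nov 1, 2010 (43 left).
Nov has 30 days: +30 → Dec 1, 2010 (13 left).
+13 → Dec 14, 2010.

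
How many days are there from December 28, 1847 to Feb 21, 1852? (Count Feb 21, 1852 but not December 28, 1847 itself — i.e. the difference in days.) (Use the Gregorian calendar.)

Dec 28, 1847 → Dec 28, 1848: 366 days (Feb 29, 1848 is in that span).
Dec 28, 1848 → Dec 28, 1849: 365 days.
Dec 28, 1849 → Dec 28, 1850: 365 days.
Dec 28, 1850 → Dec 28, 1851: 365 days.
Dec 28, 1851 → Jan 28, 1852: 31 days (December has 31).
Jan 28, 1852 → Feb 21, 1852: 24 days.
Total: 1516 days.

1516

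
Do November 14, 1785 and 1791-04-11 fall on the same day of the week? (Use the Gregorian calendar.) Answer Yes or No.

From Nov 14, 1785 to Apr 11, 1791 is 1974 days.
1974 mod 7 = 0, so they are the same weekday.
(Nov 14, 1785 is a Monday; Apr 11, 1791 is a Monday.)

Yes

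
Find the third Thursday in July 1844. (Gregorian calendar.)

July 18, 1844

July 1, 1844 is a Monday.
The first Thursday is therefore July 4 (3 days later).
The third Thursday is 4 + 2×7 = July 18.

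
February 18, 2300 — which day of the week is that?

Doomsday rule: the anchor day for the 2300s is Wednesday. For year 00: 0÷12 = 0 r 0, and 0÷4 = 0, so 0+0+0 = 0.
Wednesday + 0 ≡ Wednesday — that's 2300's doomsday.
In February the doomsday date is Feb 28 (2300 is not a leap year (divisible by 100 but not 400)).
Feb 18 is 10 days before Feb 28; 10 mod 7 = 3, so Wednesday − 3 = Sunday.

Sunday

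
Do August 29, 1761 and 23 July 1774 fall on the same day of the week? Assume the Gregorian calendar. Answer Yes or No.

Yes

From Aug 29, 1761 to Jul 23, 1774 is 4711 days.
4711 mod 7 = 0, so they are the same weekday.
(Aug 29, 1761 is a Saturday; Jul 23, 1774 is a Saturday.)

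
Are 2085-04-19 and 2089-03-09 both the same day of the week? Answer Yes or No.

No

From Apr 19, 2085 to Mar 9, 2089 is 1420 days.
1420 mod 7 = 6, so they are different weekdays.
(Apr 19, 2085 is a Thursday; Mar 9, 2089 is a Wednesday.)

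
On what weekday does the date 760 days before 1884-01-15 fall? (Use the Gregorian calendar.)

Jan 15, 1884 is a Tuesday.
760 mod 7 = 4, so 760 days before a Tuesday is Tuesday − 4 = Friday.

Friday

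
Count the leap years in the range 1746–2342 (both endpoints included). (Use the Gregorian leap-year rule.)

Multiples of 4 in [1746,2342]: 149.
Of those, multiples of 100: 6 (not leap unless ÷400).
Multiples of 400: 1.
Leap years = 149 − 6 + 1 = 144.

144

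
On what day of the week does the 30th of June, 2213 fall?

Wednesday

Doomsday rule: the anchor day for the 2200s is Friday. For year 13: 13÷12 = 1 r 1, and 1÷4 = 0, so 1+1+0 = 2.
Friday + 2 ≡ Sunday — that's 2213's doomsday.
In June the doomsday date is Jun 6.
Jun 30 is 24 days after Jun 6; 24 mod 7 = 3, so Sunday + 3 = Wednesday.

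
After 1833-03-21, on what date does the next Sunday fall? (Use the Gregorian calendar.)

March 24, 1833

Mar 21, 1833 is a Thursday.
From Thursday to the next Sunday is 3 days.
Mar 21, 1833 + 3 = Mar 24, 1833.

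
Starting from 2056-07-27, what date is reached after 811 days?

October 16, 2058

+365 (one year) → Jul 27, 2057 (446 left).
+365 (one year) → Jul 27, 2058 (81 left).
Jul has 31 days: +5 → Aug 1, 2058 (76 left).
Aug has 31 days: +31 → Sep 1, 2058 (45 left).
Sep has 30 days: +30 → Oct 1, 2058 (15 left).
+15 → Oct 16, 2058.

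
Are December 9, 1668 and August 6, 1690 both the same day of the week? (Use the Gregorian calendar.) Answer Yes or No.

Yes

From Dec 9, 1668 to Aug 6, 1690 is 7910 days.
7910 mod 7 = 0, so they are the same weekday.
(Dec 9, 1668 is a Sunday; Aug 6, 1690 is a Sunday.)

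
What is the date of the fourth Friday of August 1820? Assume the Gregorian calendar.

August 1, 1820 is a Tuesday.
The first Friday is therefore August 4 (3 days later).
The fourth Friday is 4 + 3×7 = August 25.

August 25, 1820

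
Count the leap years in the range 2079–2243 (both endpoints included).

Multiples of 4 in [2079,2243]: 41.
Of those, multiples of 100: 2 (not leap unless ÷400).
Multiples of 400: 0.
Leap years = 41 − 2 + 0 = 39.

39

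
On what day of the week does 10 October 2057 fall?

Wednesday

January 1, 2057 is a Monday.
Jan 1, 2057 → Feb 1, 2057: 31 days (January has 31).
Feb 1, 2057 → Mar 1, 2057: 28 days (February has 28).
Mar 1, 2057 → Apr 1, 2057: 31 days (March has 31).
Apr 1, 2057 → May 1, 2057: 30 days (April has 30).
May 1, 2057 → Jun 1, 2057: 31 days (May has 31).
Jun 1, 2057 → Jul 1, 2057: 30 days (June has 30).
Jul 1, 2057 → Aug 1, 2057: 31 days (July has 31).
Aug 1, 2057 → Sep 1, 2057: 31 days (August has 31).
Sep 1, 2057 → Oct 1, 2057: 30 days (September has 30).
Oct 1, 2057 → Oct 10, 2057: 9 days.
Total: 282 days.
282 mod 7 = 2, so Monday + 2 = Wednesday.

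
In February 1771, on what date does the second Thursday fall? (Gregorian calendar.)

February 14, 1771

February 1, 1771 is a Friday.
The first Thursday is therefore February 7 (6 days later).
The second Thursday is 7 + 1×7 = February 14.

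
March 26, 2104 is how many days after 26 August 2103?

213

Aug 26, 2103 → Sep 26, 2103: 31 days (August has 31).
Sep 26, 2103 → Oct 26, 2103: 30 days (September has 30).
Oct 26, 2103 → Nov 26, 2103: 31 days (October has 31).
Nov 26, 2103 → Dec 26, 2103: 30 days (November has 30).
Dec 26, 2103 → Jan 26, 2104: 31 days (December has 31).
Jan 26, 2104 → Feb 26, 2104: 31 days (January has 31).
Feb 26, 2104 → Mar 26, 2104: 29 days.
Total: 213 days.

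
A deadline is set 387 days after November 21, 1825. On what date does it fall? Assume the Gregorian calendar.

December 13, 1826

Nov has 30 days: +10 → Dec 1, 1825 (377 left).
Dec has 31 days: +31 → Jan 1, 1826 (346 left).
Jan has 31 days: +31 → Feb 1, 1826 (315 left).
Feb has 28 days: +28 → Mar 1, 1826 (287 left).
Mar has 31 days: +31 → Apr 1, 1826 (256 left).
Apr has 30 days: +30 → May 1, 1826 (226 left).
May has 31 days: +31 → Jun 1, 1826 (195 left).
Jun has 30 days: +30 → Jul 1, 1826 (165 left).
Jul has 31 days: +31 → Aug 1, 1826 (134 left).
Aug has 31 days: +31 → Sep 1, 1826 (103 left).
Sep has 30 days: +30 → Oct 1, 1826 (73 left).
Oct has 31 days: +31 → Nov 1, 1826 (42 left).
Nov has 30 days: +30 → Dec 1, 1826 (12 left).
+12 → Dec 13, 1826.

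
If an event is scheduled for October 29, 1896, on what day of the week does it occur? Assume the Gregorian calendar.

Doomsday rule: the anchor day for the 1800s is Friday. For year 96: 96÷12 = 8 r 0, and 0÷4 = 0, so 8+0+0 = 8.
Friday + 8 ≡ Saturday — that's 1896's doomsday.
In October the doomsday date is Oct 10.
Oct 29 is 19 days after Oct 10; 19 mod 7 = 5, so Saturday + 5 = Thursday.

Thursday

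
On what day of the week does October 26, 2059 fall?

January 1, 2059 is a Wednesday.
Jan 1, 2059 → Feb 1, 2059: 31 days (January has 31).
Feb 1, 2059 → Mar 1, 2059: 28 days (February has 28).
Mar 1, 2059 → Apr 1, 2059: 31 days (March has 31).
Apr 1, 2059 → May 1, 2059: 30 days (April has 30).
May 1, 2059 → Jun 1, 2059: 31 days (May has 31).
Jun 1, 2059 → Jul 1, 2059: 30 days (June has 30).
Jul 1, 2059 → Aug 1, 2059: 31 days (July has 31).
Aug 1, 2059 → Sep 1, 2059: 31 days (August has 31).
Sep 1, 2059 → Oct 1, 2059: 30 days (September has 30).
Oct 1, 2059 → Oct 26, 2059: 25 days.
Total: 298 days.
298 mod 7 = 4, so Wednesday + 4 = Sunday.

Sunday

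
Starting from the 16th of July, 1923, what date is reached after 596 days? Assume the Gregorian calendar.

March 3, 1925

+366 (one year; includes Feb 29, 1924) → Jul 16, 1924 (230 left).
Jul has 31 days: +16 → Aug 1, 1924 (214 left).
Aug has 31 days: +31 → Sep 1, 1924 (183 left).
Sep has 30 days: +30 → Oct 1, 1924 (153 left).
Oct has 31 days: +31 → Nov 1, 1924 (122 left).
Nov has 30 days: +30 → Dec 1, 1924 (92 left).
Dec has 31 days: +31 → Jan 1, 1925 (61 left).
Jan has 31 days: +31 → Feb 1, 1925 (30 left).
Feb has 28 days: +28 → Mar 1, 1925 (2 left).
+2 → Mar 3, 1925.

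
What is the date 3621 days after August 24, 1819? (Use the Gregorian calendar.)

+366 (one year; includes Feb 29, 1820) → Aug 24, 1820 (3255 left).
+365 (one year) → Aug 24, 1821 (2890 left).
+365 (one year) → Aug 24, 1822 (2525 left).
+365 (one year) → Aug 24, 1823 (2160 left).
+366 (one year; includes Feb 29, 1824) → Aug 24, 1824 (1794 left).
+365 (one year) → Aug 24, 1825 (1429 left).
+365 (one year) → Aug 24, 1826 (1064 left).
+365 (one year) → Aug 24, 1827 (699 left).
+366 (one year; includes Feb 29, 1828) → Aug 24, 1828 (333 left).
Aug has 31 days: +8 → Sep 1, 1828 (325 left).
Sep has 30 days: +30 → Oct 1, 1828 (295 left).
Oct has 31 days: +31 → Nov 1, 1828 (264 left).
Nov has 30 days: +30 → Dec 1, 1828 (234 left).
Dec has 31 days: +31 → Jan 1, 1829 (203 left).
Jan has 31 days: +31 → Feb 1, 1829 (172 left).
Feb has 28 days: +28 → Mar 1, 1829 (144 left).
Mar has 31 days: +31 → Apr 1, 1829 (113 left).
Apr has 30 days: +30 → May 1, 1829 (83 left).
May has 31 days: +31 → Jun 1, 1829 (52 left).
Jun has 30 days: +30 → Jul 1, 1829 (22 left).
+22 → Jul 23, 1829.

July 23, 1829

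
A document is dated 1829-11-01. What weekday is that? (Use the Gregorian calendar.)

Sunday

Doomsday rule: the anchor day for the 1800s is Friday. For year 29: 29÷12 = 2 r 5, and 5÷4 = 1, so 2+5+1 = 8.
Friday + 8 ≡ Saturday — that's 1829's doomsday.
In November the doomsday date is Nov 7.
Nov 1 is 6 days before Nov 7; 6 mod 7 = 6, so Saturday − 6 = Sunday.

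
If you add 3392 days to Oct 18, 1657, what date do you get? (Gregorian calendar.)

January 31, 1667

+365 (one year) → Oct 18, 1658 (3027 left).
+365 (one year) → Oct 18, 1659 (2662 left).
+366 (one year; includes Feb 29, 1660) → Oct 18, 1660 (2296 left).
+365 (one year) → Oct 18, 1661 (1931 left).
+365 (one year) → Oct 18, 1662 (1566 left).
+365 (one year) → Oct 18, 1663 (1201 left).
+366 (one year; includes Feb 29, 1664) → Oct 18, 1664 (835 left).
+365 (one year) → Oct 18, 1665 (470 left).
+365 (one year) → Oct 18, 1666 (105 left).
Oct has 31 days: +14 → Nov 1, 1666 (91 left).
Nov has 30 days: +30 → Dec 1, 1666 (61 left).
Dec has 31 days: +31 → Jan 1, 1667 (30 left).
+30 → Jan 31, 1667.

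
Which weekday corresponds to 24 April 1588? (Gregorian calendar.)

Doomsday rule: the anchor day for the 1500s is Wednesday. For year 88: 88÷12 = 7 r 4, and 4÷4 = 1, so 7+4+1 = 12.
Wednesday + 12 ≡ Monday — that's 1588's doomsday.
In April the doomsday date is Apr 4.
Apr 24 is 20 days after Apr 4; 20 mod 7 = 6, so Monday + 6 = Sunday.

Sunday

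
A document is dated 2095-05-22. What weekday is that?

January 1, 2095 is a Saturday.
Jan 1, 2095 → Feb 1, 2095: 31 days (January has 31).
Feb 1, 2095 → Mar 1, 2095: 28 days (February has 28).
Mar 1, 2095 → Apr 1, 2095: 31 days (March has 31).
Apr 1, 2095 → May 1, 2095: 30 days (April has 30).
May 1, 2095 → May 22, 2095: 21 days.
Total: 141 days.
141 mod 7 = 1, so Saturday + 1 = Sunday.

Sunday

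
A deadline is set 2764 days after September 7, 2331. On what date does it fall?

+366 (one year; includes Feb 29, 2332) → Sep 7, 2332 (2398 left).
+365 (one year) → Sep 7, 2333 (2033 left).
+365 (one year) → Sep 7, 2334 (1668 left).
+365 (one year) → Sep 7, 2335 (1303 left).
+366 (one year; includes Feb 29, 2336) → Sep 7, 2336 (937 left).
+365 (one year) → Sep 7, 2337 (572 left).
+365 (one year) → Sep 7, 2338 (207 left).
Sep has 30 days: +24 → Oct 1, 2338 (183 left).
Oct has 31 days: +31 → Nov 1, 2338 (152 left).
Nov has 30 days: +30 → Dec 1, 2338 (122 left).
Dec has 31 days: +31 → Jan 1, 2339 (91 left).
Jan has 31 days: +31 → Feb 1, 2339 (60 left).
Feb has 28 days: +28 → Mar 1, 2339 (32 left).
Mar has 31 days: +31 → Apr 1, 2339 (1 left).
+1 → Apr 2, 2339.

April 2, 2339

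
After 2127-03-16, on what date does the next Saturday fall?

Mar 16, 2127 is a Sunday.
From Sunday to the next Saturday is 6 days.
Mar 16, 2127 + 6 = Mar 22, 2127.

March 22, 2127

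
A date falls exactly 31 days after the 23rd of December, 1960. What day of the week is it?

First find the weekday of Dec 23, 1960. Doomsday rule: the anchor day for the 1900s is Wednesday. For year 60: 60÷12 = 5 r 0, and 0÷4 = 0, so 5+0+0 = 5.
Wednesday + 5 ≡ Monday — that's 1960's doomsday.
In December the doomsday date is Dec 12.
Dec 23 is 11 days after Dec 12; 11 mod 7 = 4, so Monday + 4 = Friday.
31 mod 7 = 3, so 31 days after a Friday is Friday + 3 = Monday.

Monday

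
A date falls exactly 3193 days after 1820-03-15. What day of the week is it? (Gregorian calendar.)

Mar 15, 1820 is a Wednesday.
3193 mod 7 = 1, so 3193 days after a Wednesday is Wednesday + 1 = Thursday.

Thursday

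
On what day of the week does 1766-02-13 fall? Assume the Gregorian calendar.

Doomsday rule: the anchor day for the 1700s is Sunday. For year 66: 66÷12 = 5 r 6, and 6÷4 = 1, so 5+6+1 = 12.
Sunday + 12 ≡ Friday — that's 1766's doomsday.
In February the doomsday date is Feb 28 (1766 is not a leap year).
Feb 13 is 15 days before Feb 28; 15 mod 7 = 1, so Friday − 1 = Thursday.

Thursday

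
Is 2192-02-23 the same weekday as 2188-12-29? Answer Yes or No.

No

From Dec 29, 2188 to Feb 23, 2192 is 1151 days.
1151 mod 7 = 3, so they are different weekdays.
(Dec 29, 2188 is a Monday; Feb 23, 2192 is a Thursday.)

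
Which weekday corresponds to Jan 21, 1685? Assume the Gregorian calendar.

Sunday

Doomsday rule: the anchor day for the 1600s is Tuesday. For year 85: 85÷12 = 7 r 1, and 1÷4 = 0, so 7+1+0 = 8.
Tuesday + 8 ≡ Wednesday — that's 1685's doomsday.
In January the doomsday date is Jan 3 (1685 is not a leap year).
Jan 21 is 18 days after Jan 3; 18 mod 7 = 4, so Wednesday + 4 = Sunday.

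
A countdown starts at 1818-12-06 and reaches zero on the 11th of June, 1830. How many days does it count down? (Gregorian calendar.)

4205

Dec 6, 1818 → Dec 6, 1819: 365 days.
Dec 6, 1819 → Dec 6, 1820: 366 days (Feb 29, 1820 is in that span).
Dec 6, 1820 → Dec 6, 1821: 365 days.
Dec 6, 1821 → Dec 6, 1822: 365 days.
Dec 6, 1822 → Dec 6, 1823: 365 days.
Dec 6, 1823 → Dec 6, 1824: 366 days (Feb 29, 1824 is in that span).
Dec 6, 1824 → Dec 6, 1825: 365 days.
Dec 6, 1825 → Dec 6, 1826: 365 days.
Dec 6, 1826 → Dec 6, 1827: 365 days.
Dec 6, 1827 → Dec 6, 1828: 366 days (Feb 29, 1828 is in that span).
Dec 6, 1828 → Dec 6, 1829: 365 days.
Dec 6, 1829 → Jan 6, 1830: 31 days (December has 31).
Jan 6, 1830 → Feb 6, 1830: 31 days (January has 31).
Feb 6, 1830 → Mar 6, 1830: 28 days (February has 28).
Mar 6, 1830 → Apr 6, 1830: 31 days (March has 31).
Apr 6, 1830 → May 6, 1830: 30 days (April has 30).
May 6, 1830 → Jun 6, 1830: 31 days (May has 31).
Jun 6, 1830 → Jun 11, 1830: 5 days.
Total: 4205 days.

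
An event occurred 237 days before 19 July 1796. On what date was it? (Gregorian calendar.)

−19 → Jun 30, 1796 (end of Jun, 30 days; 218 left).
−30 → May 31, 1796 (end of May, 31 days; 188 left).
−31 → Apr 30, 1796 (end of Apr, 30 days; 157 left).
−30 → Mar 31, 1796 (end of Mar, 31 days; 127 left).
−31 → Feb 29, 1796 (end of Feb, 29 days; 96 left).
−29 → Jan 31, 1796 (end of Jan, 31 days; 67 left).
−31 → Dec 31, 1795 (end of Dec, 31 days; 36 left).
−31 → Nov 30, 1795 (end of Nov, 30 days; 5 left).
−5 → Nov 25, 1795.

November 25, 1795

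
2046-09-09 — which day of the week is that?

Sunday

Doomsday rule: the anchor day for the 2000s is Tuesday. For year 46: 46÷12 = 3 r 10, and 10÷4 = 2, so 3+10+2 = 15.
Tuesday + 15 ≡ Wednesday — that's 2046's doomsday.
In September the doomsday date is Sep 5.
Sep 9 is 4 days after Sep 5; 4 mod 7 = 4, so Wednesday + 4 = Sunday.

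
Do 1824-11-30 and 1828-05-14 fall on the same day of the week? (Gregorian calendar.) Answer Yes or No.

From Nov 30, 1824 to May 14, 1828 is 1261 days.
1261 mod 7 = 1, so they are different weekdays.
(Nov 30, 1824 is a Tuesday; May 14, 1828 is a Wednesday.)

No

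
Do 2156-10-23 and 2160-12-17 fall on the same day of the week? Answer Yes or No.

No

From Oct 23, 2156 to Dec 17, 2160 is 1516 days.
1516 mod 7 = 4, so they are different weekdays.
(Oct 23, 2156 is a Saturday; Dec 17, 2160 is a Wednesday.)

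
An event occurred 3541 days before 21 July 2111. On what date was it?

−365 (one year) → Jul 21, 2110 (3176 left).
−365 (one year) → Jul 21, 2109 (2811 left).
−365 (one year) → Jul 21, 2108 (2446 left).
−366 (one year; includes Feb 29, 2108) → Jul 21, 2107 (2080 left).
−365 (one year) → Jul 21, 2106 (1715 left).
−365 (one year) → Jul 21, 2105 (1350 left).
−365 (one year) → Jul 21, 2104 (985 left).
−366 (one year; includes Feb 29, 2104) → Jul 21, 2103 (619 left).
−365 (one year) → Jul 21, 2102 (254 left).
−21 → Jun 30, 2102 (end of Jun, 30 days; 233 left).
−30 → May 31, 2102 (end of May, 31 days; 203 left).
−31 → Apr 30, 2102 (end of Apr, 30 days; 172 left).
−30 → Mar 31, 2102 (end of Mar, 31 days; 142 left).
−31 → Feb 28, 2102 (end of Feb, 28 days; 111 left).
−28 → Jan 31, 2102 (end of Jan, 31 days; 83 left).
−31 → Dec 31, 2101 (end of Dec, 31 days; 52 left).
−31 → Nov 30, 2101 (end of Nov, 30 days; 21 left).
−21 → Nov 9, 2101.

November 9, 2101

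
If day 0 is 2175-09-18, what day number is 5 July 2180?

1752

Sep 18, 2175 → Sep 18, 2176: 366 days (Feb 29, 2176 is in that span).
Sep 18, 2176 → Sep 18, 2177: 365 days.
Sep 18, 2177 → Sep 18, 2178: 365 days.
Sep 18, 2178 → Sep 18, 2179: 365 days.
Sep 18, 2179 → Oct 18, 2179: 30 days (September has 30).
Oct 18, 2179 → Nov 18, 2179: 31 days (October has 31).
Nov 18, 2179 → Dec 18, 2179: 30 days (November has 30).
Dec 18, 2179 → Jan 18, 2180: 31 days (December has 31).
Jan 18, 2180 → Feb 18, 2180: 31 days (January has 31).
Feb 18, 2180 → Mar 18, 2180: 29 days (February has 29).
Mar 18, 2180 → Apr 18, 2180: 31 days (March has 31).
Apr 18, 2180 → May 18, 2180: 30 days (April has 30).
May 18, 2180 → Jun 18, 2180: 31 days (May has 31).
Jun 18, 2180 → Jul 5, 2180: 17 days.
Total: 1752 days.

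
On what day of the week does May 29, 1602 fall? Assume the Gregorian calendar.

Doomsday rule: the anchor day for the 1600s is Tuesday. For year 02: 2÷12 = 0 r 2, and 2÷4 = 0, so 0+2+0 = 2.
Tuesday + 2 ≡ Thursday — that's 1602's doomsday.
In May the doomsday date is May 9.
May 29 is 20 days after May 9; 20 mod 7 = 6, so Thursday + 6 = Wednesday.

Wednesday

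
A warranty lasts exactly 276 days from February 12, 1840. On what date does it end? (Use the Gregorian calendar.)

November 14, 1840

Feb has 29 days: +18 → Mar 1, 1840 (258 left).
Mar has 31 days: +31 → Apr 1, 1840 (227 left).
Apr has 30 days: +30 → May 1, 1840 (197 left).
May has 31 days: +31 → Jun 1, 1840 (166 left).
Jun has 30 days: +30 → Jul 1, 1840 (136 left).
Jul has 31 days: +31 → Aug 1, 1840 (105 left).
Aug has 31 days: +31 → Sep 1, 1840 (74 left).
Sep has 30 days: +30 → Oct 1, 1840 (44 left).
Oct has 31 days: +31 → Nov 1, 1840 (13 left).
+13 → Nov 14, 1840.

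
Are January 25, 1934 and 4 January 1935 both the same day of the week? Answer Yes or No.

No

From Jan 25, 1934 to Jan 4, 1935 is 344 days.
344 mod 7 = 1, so they are different weekdays.
(Jan 25, 1934 is a Thursday; Jan 4, 1935 is a Friday.)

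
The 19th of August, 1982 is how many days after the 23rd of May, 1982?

88

May 23, 1982 → Jun 23, 1982: 31 days (May has 31).
Jun 23, 1982 → Jul 23, 1982: 30 days (June has 30).
Jul 23, 1982 → Aug 19, 1982: 27 days.
Total: 88 days.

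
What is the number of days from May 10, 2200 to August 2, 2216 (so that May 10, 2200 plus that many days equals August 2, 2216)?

May 10, 2200 → May 10, 2201: 365 days.
May 10, 2201 → May 10, 2202: 365 days.
May 10, 2202 → May 10, 2203: 365 days.
May 10, 2203 → May 10, 2204: 366 days (Feb 29, 2204 is in that span).
May 10, 2204 → May 10, 2205: 365 days.
May 10, 2205 → May 10, 2206: 365 days.
May 10, 2206 → May 10, 2207: 365 days.
May 10, 2207 → May 10, 2208: 366 days (Feb 29, 2208 is in that span).
May 10, 2208 → May 10, 2209: 365 days.
May 10, 2209 → May 10, 2210: 365 days.
May 10, 2210 → May 10, 2211: 365 days.
May 10, 2211 → May 10, 2212: 366 days (Feb 29, 2212 is in that span).
May 10, 2212 → May 10, 2213: 365 days.
May 10, 2213 → May 10, 2214: 365 days.
May 10, 2214 → May 10, 2215: 365 days.
May 10, 2215 → May 10, 2216: 366 days (Feb 29, 2216 is in that span).
May 10, 2216 → Jun 10, 2216: 31 days (May has 31).
Jun 10, 2216 → Jul 10, 2216: 30 days (June has 30).
Jul 10, 2216 → Aug 2, 2216: 23 days.
Total: 5928 days.

5928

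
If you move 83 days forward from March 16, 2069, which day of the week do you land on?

Mar 16, 2069 is a Saturday.
83 mod 7 = 6, so 83 days after a Saturday is Saturday + 6 = Friday.

Friday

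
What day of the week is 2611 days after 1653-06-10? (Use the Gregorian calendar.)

First find the weekday of Jun 10, 1653. Doomsday rule: the anchor day for the 1600s is Tuesday. For year 53: 53÷12 = 4 r 5, and 5÷4 = 1, so 4+5+1 = 10.
Tuesday + 10 ≡ Friday — that's 1653's doomsday.
In June the doomsday date is Jun 6.
Jun 10 is 4 days after Jun 6; 4 mod 7 = 4, so Friday + 4 = Tuesday.
2611 mod 7 = 0, so 2611 days after a Tuesday is Tuesday + 0 = Tuesday.

Tuesday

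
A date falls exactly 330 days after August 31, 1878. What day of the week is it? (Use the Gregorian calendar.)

First find the weekday of Aug 31, 1878. Doomsday rule: the anchor day for the 1800s is Friday. For year 78: 78÷12 = 6 r 6, and 6÷4 = 1, so 6+6+1 = 13.
Friday + 13 ≡ Thursday — that's 1878's doomsday.
In August the doomsday date is Aug 8.
Aug 31 is 23 days after Aug 8; 23 mod 7 = 2, so Thursday + 2 = Saturday.
330 mod 7 = 1, so 330 days after a Saturday is Saturday + 1 = Sunday.

Sunday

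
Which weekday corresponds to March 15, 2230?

Monday

January 1, 2230 is a Friday.
Jan 1, 2230 → Feb 1, 2230: 31 days (January has 31).
Feb 1, 2230 → Mar 1, 2230: 28 days (February has 28).
Mar 1, 2230 → Mar 15, 2230: 14 days.
Total: 73 days.
73 mod 7 = 3, so Friday + 3 = Monday.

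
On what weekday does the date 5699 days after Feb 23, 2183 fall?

Monday

Feb 23, 2183 is a Sunday.
5699 mod 7 = 1, so 5699 days after a Sunday is Sunday + 1 = Monday.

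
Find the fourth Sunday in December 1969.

December 28, 1969

December 1, 1969 is a Monday.
The first Sunday is therefore December 7 (6 days later).
The fourth Sunday is 7 + 3×7 = December 28.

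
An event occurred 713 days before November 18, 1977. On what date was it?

−365 (one year) → Nov 18, 1976 (348 left).
−18 → Oct 31, 1976 (end of Oct, 31 days; 330 left).
−31 → Sep 30, 1976 (end of Sep, 30 days; 299 left).
−30 → Aug 31, 1976 (end of Aug, 31 days; 269 left).
−31 → Jul 31, 1976 (end of Jul, 31 days; 238 left).
−31 → Jun 30, 1976 (end of Jun, 30 days; 207 left).
−30 → May 31, 1976 (end of May, 31 days; 177 left).
−31 → Apr 30, 1976 (end of Apr, 30 days; 146 left).
−30 → Mar 31, 1976 (end of Mar, 31 days; 116 left).
−31 → Feb 29, 1976 (end of Feb, 29 days; 85 left).
−29 → Jan 31, 1976 (end of Jan, 31 days; 56 left).
−31 → Dec 31, 1975 (end of Dec, 31 days; 25 left).
−25 → Dec 6, 1975.

December 6, 1975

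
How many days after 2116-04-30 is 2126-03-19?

Apr 30, 2116 → Apr 30, 2117: 365 days.
Apr 30, 2117 → Apr 30, 2118: 365 days.
Apr 30, 2118 → Apr 30, 2119: 365 days.
Apr 30, 2119 → Apr 30, 2120: 366 days (Feb 29, 2120 is in that span).
Apr 30, 2120 → Apr 30, 2121: 365 days.
Apr 30, 2121 → Apr 30, 2122: 365 days.
Apr 30, 2122 → Apr 30, 2123: 365 days.
Apr 30, 2123 → Apr 30, 2124: 366 days (Feb 29, 2124 is in that span).
Apr 30, 2124 → Apr 30, 2125: 365 days.
Apr 30, 2125 → May 30, 2125: 30 days (April has 30).
May 30, 2125 → Jun 30, 2125: 31 days (May has 31).
Jun 30, 2125 → Jul 30, 2125: 30 days (June has 30).
Jul 30, 2125 → Aug 30, 2125: 31 days (July has 31).
Aug 30, 2125 → Sep 30, 2125: 31 days (August has 31).
Sep 30, 2125 → Oct 30, 2125: 30 days (September has 30).
Oct 30, 2125 → Nov 30, 2125: 31 days (October has 31).
Nov 30, 2125 → Dec 30, 2125: 30 days (November has 30).
Dec 30, 2125 → Jan 30, 2126: 31 days (December has 31).
Jan 30, 2126 → Feb 28, 2126: 29 days (January has 31).
Feb 28, 2126 → Mar 19, 2126: 19 days.
Total: 3610 days.

3610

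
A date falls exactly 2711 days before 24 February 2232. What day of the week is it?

Wednesday

First find the weekday of Feb 24, 2232. Doomsday rule: the anchor day for the 2200s is Friday. For year 32: 32÷12 = 2 r 8, and 8÷4 = 2, so 2+8+2 = 12.
Friday + 12 ≡ Wednesday — that's 2232's doomsday.
In February the doomsday date is Feb 29 (2232 is a leap year (divisible by 4)).
Feb 24 is 5 days before Feb 29; 5 mod 7 = 5, so Wednesday − 5 = Friday.
2711 mod 7 = 2, so 2711 days before a Friday is Friday − 2 = Wednesday.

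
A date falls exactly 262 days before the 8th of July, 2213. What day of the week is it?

Jul 8, 2213 is a Thursday.
262 mod 7 = 3, so 262 days before a Thursday is Thursday − 3 = Monday.

Monday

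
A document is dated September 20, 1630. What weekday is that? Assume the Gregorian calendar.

Doomsday rule: the anchor day for the 1600s is Tuesday. For year 30: 30÷12 = 2 r 6, and 6÷4 = 1, so 2+6+1 = 9.
Tuesday + 9 ≡ Thursday — that's 1630's doomsday.
In September the doomsday date is Sep 5.
Sep 20 is 15 days after Sep 5; 15 mod 7 = 1, so Thursday + 1 = Friday.

Friday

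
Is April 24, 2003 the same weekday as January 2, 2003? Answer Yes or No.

From Jan 2, 2003 to Apr 24, 2003 is 112 days.
112 mod 7 = 0, so they are the same weekday.
(Jan 2, 2003 is a Thursday; Apr 24, 2003 is a Thursday.)

Yes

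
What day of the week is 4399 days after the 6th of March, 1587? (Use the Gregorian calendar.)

Monday

First find the weekday of Mar 6, 1587. Doomsday rule: the anchor day for the 1500s is Wednesday. For year 87: 87÷12 = 7 r 3, and 3÷4 = 0, so 7+3+0 = 10.
Wednesday + 10 ≡ Saturday — that's 1587's doomsday.
In March the doomsday date is Mar 14.
Mar 6 is 8 days before Mar 14; 8 mod 7 = 1, so Saturday − 1 = Friday.
4399 mod 7 = 3, so 4399 days after a Friday is Friday + 3 = Monday.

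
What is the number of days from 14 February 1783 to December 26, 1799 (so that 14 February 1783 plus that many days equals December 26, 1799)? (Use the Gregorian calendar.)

Feb 14, 1783 → Feb 14, 1784: 365 days.
Feb 14, 1784 → Feb 14, 1785: 366 days (Feb 29, 1784 is in that span).
Feb 14, 1785 → Feb 14, 1786: 365 days.
Feb 14, 1786 → Feb 14, 1787: 365 days.
Feb 14, 1787 → Feb 14, 1788: 365 days.
Feb 14, 1788 → Feb 14, 1789: 366 days (Feb 29, 1788 is in that span).
Feb 14, 1789 → Feb 14, 1790: 365 days.
Feb 14, 1790 → Feb 14, 1791: 365 days.
Feb 14, 1791 → Feb 14, 1792: 365 days.
Feb 14, 1792 → Feb 14, 1793: 366 days (Feb 29, 1792 is in that span).
Feb 14, 1793 → Feb 14, 1794: 365 days.
Feb 14, 1794 → Feb 14, 1795: 365 days.
Feb 14, 1795 → Feb 14, 1796: 365 days.
Feb 14, 1796 → Feb 14, 1797: 366 days (Feb 29, 1796 is in that span).
Feb 14, 1797 → Feb 14, 1798: 365 days.
Feb 14, 1798 → Feb 14, 1799: 365 days.
Feb 14, 1799 → Mar 14, 1799: 28 days (February has 28).
Mar 14, 1799 → Apr 14, 1799: 31 days (March has 31).
Apr 14, 1799 → May 14, 1799: 30 days (April has 30).
May 14, 1799 → Jun 14, 1799: 31 days (May has 31).
Jun 14, 1799 → Jul 14, 1799: 30 days (June has 30).
Jul 14, 1799 → Aug 14, 1799: 31 days (July has 31).
Aug 14, 1799 → Sep 14, 1799: 31 days (August has 31).
Sep 14, 1799 → Oct 14, 1799: 30 days (September has 30).
Oct 14, 1799 → Nov 14, 1799: 31 days (October has 31).
Nov 14, 1799 → Dec 14, 1799: 30 days (November has 30).
Dec 14, 1799 → Dec 26, 1799: 12 days.
Total: 6159 days.

6159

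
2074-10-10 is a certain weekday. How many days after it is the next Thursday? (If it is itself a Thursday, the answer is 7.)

1

Oct 10, 2074 is a Wednesday.
From Wednesday to the next Thursday is 1 day.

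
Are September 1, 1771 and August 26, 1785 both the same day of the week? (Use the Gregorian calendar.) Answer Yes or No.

No

From Sep 1, 1771 to Aug 26, 1785 is 5108 days.
5108 mod 7 = 5, so they are different weekdays.
(Sep 1, 1771 is a Sunday; Aug 26, 1785 is a Friday.)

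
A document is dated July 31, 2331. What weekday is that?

Doomsday rule: the anchor day for the 2300s is Wednesday. For year 31: 31÷12 = 2 r 7, and 7÷4 = 1, so 2+7+1 = 10.
Wednesday + 10 ≡ Saturday — that's 2331's doomsday.
In July the doomsday date is Jul 11.
Jul 31 is 20 days after Jul 11; 20 mod 7 = 6, so Saturday + 6 = Friday.

Friday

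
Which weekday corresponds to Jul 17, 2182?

Doomsday rule: the anchor day for the 2100s is Sunday. For year 82: 82÷12 = 6 r 10, and 10÷4 = 2, so 6+10+2 = 18.
Sunday + 18 ≡ Thursday — that's 2182's doomsday.
In July the doomsday date is Jul 11.
Jul 17 is 6 days after Jul 11; 6 mod 7 = 6, so Thursday + 6 = Wednesday.

Wednesday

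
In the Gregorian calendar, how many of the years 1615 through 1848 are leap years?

57

Multiples of 4 in [1615,1848]: 59.
Of those, multiples of 100: 2 (not leap unless ÷400).
Multiples of 400: 0.
Leap years = 59 − 2 + 0 = 57.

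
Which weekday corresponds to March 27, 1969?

Doomsday rule: the anchor day for the 1900s is Wednesday. For year 69: 69÷12 = 5 r 9, and 9÷4 = 2, so 5+9+2 = 16.
Wednesday + 16 ≡ Friday — that's 1969's doomsday.
In March the doomsday date is Mar 14.
Mar 27 is 13 days after Mar 14; 13 mod 7 = 6, so Friday + 6 = Thursday.

Thursday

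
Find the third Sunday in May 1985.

May 1, 1985 is a Wednesday.
The first Sunday is therefore May 5 (4 days later).
The third Sunday is 5 + 2×7 = May 19.

May 19, 1985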